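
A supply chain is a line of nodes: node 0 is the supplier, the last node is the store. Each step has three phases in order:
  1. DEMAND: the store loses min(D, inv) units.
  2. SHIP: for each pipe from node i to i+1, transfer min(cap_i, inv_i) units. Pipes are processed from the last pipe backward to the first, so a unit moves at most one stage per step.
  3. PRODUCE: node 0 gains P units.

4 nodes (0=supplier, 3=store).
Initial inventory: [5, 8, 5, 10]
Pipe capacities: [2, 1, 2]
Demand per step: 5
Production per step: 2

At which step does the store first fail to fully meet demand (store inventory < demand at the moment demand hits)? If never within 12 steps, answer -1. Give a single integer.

Step 1: demand=5,sold=5 ship[2->3]=2 ship[1->2]=1 ship[0->1]=2 prod=2 -> [5 9 4 7]
Step 2: demand=5,sold=5 ship[2->3]=2 ship[1->2]=1 ship[0->1]=2 prod=2 -> [5 10 3 4]
Step 3: demand=5,sold=4 ship[2->3]=2 ship[1->2]=1 ship[0->1]=2 prod=2 -> [5 11 2 2]
Step 4: demand=5,sold=2 ship[2->3]=2 ship[1->2]=1 ship[0->1]=2 prod=2 -> [5 12 1 2]
Step 5: demand=5,sold=2 ship[2->3]=1 ship[1->2]=1 ship[0->1]=2 prod=2 -> [5 13 1 1]
Step 6: demand=5,sold=1 ship[2->3]=1 ship[1->2]=1 ship[0->1]=2 prod=2 -> [5 14 1 1]
Step 7: demand=5,sold=1 ship[2->3]=1 ship[1->2]=1 ship[0->1]=2 prod=2 -> [5 15 1 1]
Step 8: demand=5,sold=1 ship[2->3]=1 ship[1->2]=1 ship[0->1]=2 prod=2 -> [5 16 1 1]
Step 9: demand=5,sold=1 ship[2->3]=1 ship[1->2]=1 ship[0->1]=2 prod=2 -> [5 17 1 1]
Step 10: demand=5,sold=1 ship[2->3]=1 ship[1->2]=1 ship[0->1]=2 prod=2 -> [5 18 1 1]
Step 11: demand=5,sold=1 ship[2->3]=1 ship[1->2]=1 ship[0->1]=2 prod=2 -> [5 19 1 1]
Step 12: demand=5,sold=1 ship[2->3]=1 ship[1->2]=1 ship[0->1]=2 prod=2 -> [5 20 1 1]
First stockout at step 3

3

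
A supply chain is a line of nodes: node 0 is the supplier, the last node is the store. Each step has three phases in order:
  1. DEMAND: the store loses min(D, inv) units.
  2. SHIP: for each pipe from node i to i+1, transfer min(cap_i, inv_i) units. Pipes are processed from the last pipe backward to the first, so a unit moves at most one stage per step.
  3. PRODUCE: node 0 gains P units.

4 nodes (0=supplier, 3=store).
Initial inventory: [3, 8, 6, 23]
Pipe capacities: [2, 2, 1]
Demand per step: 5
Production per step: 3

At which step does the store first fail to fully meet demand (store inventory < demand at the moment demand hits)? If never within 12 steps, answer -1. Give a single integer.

Step 1: demand=5,sold=5 ship[2->3]=1 ship[1->2]=2 ship[0->1]=2 prod=3 -> [4 8 7 19]
Step 2: demand=5,sold=5 ship[2->3]=1 ship[1->2]=2 ship[0->1]=2 prod=3 -> [5 8 8 15]
Step 3: demand=5,sold=5 ship[2->3]=1 ship[1->2]=2 ship[0->1]=2 prod=3 -> [6 8 9 11]
Step 4: demand=5,sold=5 ship[2->3]=1 ship[1->2]=2 ship[0->1]=2 prod=3 -> [7 8 10 7]
Step 5: demand=5,sold=5 ship[2->3]=1 ship[1->2]=2 ship[0->1]=2 prod=3 -> [8 8 11 3]
Step 6: demand=5,sold=3 ship[2->3]=1 ship[1->2]=2 ship[0->1]=2 prod=3 -> [9 8 12 1]
Step 7: demand=5,sold=1 ship[2->3]=1 ship[1->2]=2 ship[0->1]=2 prod=3 -> [10 8 13 1]
Step 8: demand=5,sold=1 ship[2->3]=1 ship[1->2]=2 ship[0->1]=2 prod=3 -> [11 8 14 1]
Step 9: demand=5,sold=1 ship[2->3]=1 ship[1->2]=2 ship[0->1]=2 prod=3 -> [12 8 15 1]
Step 10: demand=5,sold=1 ship[2->3]=1 ship[1->2]=2 ship[0->1]=2 prod=3 -> [13 8 16 1]
Step 11: demand=5,sold=1 ship[2->3]=1 ship[1->2]=2 ship[0->1]=2 prod=3 -> [14 8 17 1]
Step 12: demand=5,sold=1 ship[2->3]=1 ship[1->2]=2 ship[0->1]=2 prod=3 -> [15 8 18 1]
First stockout at step 6

6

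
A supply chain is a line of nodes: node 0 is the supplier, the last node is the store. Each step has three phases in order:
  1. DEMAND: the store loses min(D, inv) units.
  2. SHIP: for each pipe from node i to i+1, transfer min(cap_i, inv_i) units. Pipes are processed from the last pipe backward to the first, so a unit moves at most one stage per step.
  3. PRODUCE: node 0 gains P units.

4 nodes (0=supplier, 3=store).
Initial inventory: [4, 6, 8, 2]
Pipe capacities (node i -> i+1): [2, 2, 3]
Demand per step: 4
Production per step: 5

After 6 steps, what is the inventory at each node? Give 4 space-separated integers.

Step 1: demand=4,sold=2 ship[2->3]=3 ship[1->2]=2 ship[0->1]=2 prod=5 -> inv=[7 6 7 3]
Step 2: demand=4,sold=3 ship[2->3]=3 ship[1->2]=2 ship[0->1]=2 prod=5 -> inv=[10 6 6 3]
Step 3: demand=4,sold=3 ship[2->3]=3 ship[1->2]=2 ship[0->1]=2 prod=5 -> inv=[13 6 5 3]
Step 4: demand=4,sold=3 ship[2->3]=3 ship[1->2]=2 ship[0->1]=2 prod=5 -> inv=[16 6 4 3]
Step 5: demand=4,sold=3 ship[2->3]=3 ship[1->2]=2 ship[0->1]=2 prod=5 -> inv=[19 6 3 3]
Step 6: demand=4,sold=3 ship[2->3]=3 ship[1->2]=2 ship[0->1]=2 prod=5 -> inv=[22 6 2 3]

22 6 2 3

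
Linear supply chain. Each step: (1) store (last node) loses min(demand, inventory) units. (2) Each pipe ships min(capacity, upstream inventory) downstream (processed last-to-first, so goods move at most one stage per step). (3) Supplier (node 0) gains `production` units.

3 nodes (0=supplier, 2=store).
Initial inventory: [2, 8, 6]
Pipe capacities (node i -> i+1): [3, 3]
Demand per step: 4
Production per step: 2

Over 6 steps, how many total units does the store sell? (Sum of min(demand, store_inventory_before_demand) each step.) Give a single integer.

Answer: 21

Derivation:
Step 1: sold=4 (running total=4) -> [2 7 5]
Step 2: sold=4 (running total=8) -> [2 6 4]
Step 3: sold=4 (running total=12) -> [2 5 3]
Step 4: sold=3 (running total=15) -> [2 4 3]
Step 5: sold=3 (running total=18) -> [2 3 3]
Step 6: sold=3 (running total=21) -> [2 2 3]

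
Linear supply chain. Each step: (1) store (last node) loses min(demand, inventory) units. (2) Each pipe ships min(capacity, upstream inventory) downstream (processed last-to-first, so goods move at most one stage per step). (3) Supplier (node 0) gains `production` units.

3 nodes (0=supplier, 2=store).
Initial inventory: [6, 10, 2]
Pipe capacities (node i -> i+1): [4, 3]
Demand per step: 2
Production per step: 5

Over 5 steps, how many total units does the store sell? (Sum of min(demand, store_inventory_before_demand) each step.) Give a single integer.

Answer: 10

Derivation:
Step 1: sold=2 (running total=2) -> [7 11 3]
Step 2: sold=2 (running total=4) -> [8 12 4]
Step 3: sold=2 (running total=6) -> [9 13 5]
Step 4: sold=2 (running total=8) -> [10 14 6]
Step 5: sold=2 (running total=10) -> [11 15 7]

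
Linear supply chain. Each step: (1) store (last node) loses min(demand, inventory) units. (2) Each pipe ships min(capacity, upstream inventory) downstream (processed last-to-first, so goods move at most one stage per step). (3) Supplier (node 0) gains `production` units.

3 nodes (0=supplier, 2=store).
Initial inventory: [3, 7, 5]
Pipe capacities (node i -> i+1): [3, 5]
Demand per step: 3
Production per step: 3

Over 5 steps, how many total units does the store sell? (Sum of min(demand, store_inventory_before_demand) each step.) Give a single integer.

Answer: 15

Derivation:
Step 1: sold=3 (running total=3) -> [3 5 7]
Step 2: sold=3 (running total=6) -> [3 3 9]
Step 3: sold=3 (running total=9) -> [3 3 9]
Step 4: sold=3 (running total=12) -> [3 3 9]
Step 5: sold=3 (running total=15) -> [3 3 9]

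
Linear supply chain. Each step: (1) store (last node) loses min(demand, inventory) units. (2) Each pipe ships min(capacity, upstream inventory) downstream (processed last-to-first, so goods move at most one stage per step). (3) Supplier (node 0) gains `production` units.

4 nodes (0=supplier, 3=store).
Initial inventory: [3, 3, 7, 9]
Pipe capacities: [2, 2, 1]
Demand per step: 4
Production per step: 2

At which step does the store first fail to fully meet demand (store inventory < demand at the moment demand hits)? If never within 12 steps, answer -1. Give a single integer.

Step 1: demand=4,sold=4 ship[2->3]=1 ship[1->2]=2 ship[0->1]=2 prod=2 -> [3 3 8 6]
Step 2: demand=4,sold=4 ship[2->3]=1 ship[1->2]=2 ship[0->1]=2 prod=2 -> [3 3 9 3]
Step 3: demand=4,sold=3 ship[2->3]=1 ship[1->2]=2 ship[0->1]=2 prod=2 -> [3 3 10 1]
Step 4: demand=4,sold=1 ship[2->3]=1 ship[1->2]=2 ship[0->1]=2 prod=2 -> [3 3 11 1]
Step 5: demand=4,sold=1 ship[2->3]=1 ship[1->2]=2 ship[0->1]=2 prod=2 -> [3 3 12 1]
Step 6: demand=4,sold=1 ship[2->3]=1 ship[1->2]=2 ship[0->1]=2 prod=2 -> [3 3 13 1]
Step 7: demand=4,sold=1 ship[2->3]=1 ship[1->2]=2 ship[0->1]=2 prod=2 -> [3 3 14 1]
Step 8: demand=4,sold=1 ship[2->3]=1 ship[1->2]=2 ship[0->1]=2 prod=2 -> [3 3 15 1]
Step 9: demand=4,sold=1 ship[2->3]=1 ship[1->2]=2 ship[0->1]=2 prod=2 -> [3 3 16 1]
Step 10: demand=4,sold=1 ship[2->3]=1 ship[1->2]=2 ship[0->1]=2 prod=2 -> [3 3 17 1]
Step 11: demand=4,sold=1 ship[2->3]=1 ship[1->2]=2 ship[0->1]=2 prod=2 -> [3 3 18 1]
Step 12: demand=4,sold=1 ship[2->3]=1 ship[1->2]=2 ship[0->1]=2 prod=2 -> [3 3 19 1]
First stockout at step 3

3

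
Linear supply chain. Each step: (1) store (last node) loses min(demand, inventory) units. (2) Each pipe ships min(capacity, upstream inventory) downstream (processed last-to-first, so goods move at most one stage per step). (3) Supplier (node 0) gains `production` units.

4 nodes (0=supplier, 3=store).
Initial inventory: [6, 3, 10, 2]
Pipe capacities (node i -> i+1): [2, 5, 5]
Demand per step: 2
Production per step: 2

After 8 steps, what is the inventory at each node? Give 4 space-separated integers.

Step 1: demand=2,sold=2 ship[2->3]=5 ship[1->2]=3 ship[0->1]=2 prod=2 -> inv=[6 2 8 5]
Step 2: demand=2,sold=2 ship[2->3]=5 ship[1->2]=2 ship[0->1]=2 prod=2 -> inv=[6 2 5 8]
Step 3: demand=2,sold=2 ship[2->3]=5 ship[1->2]=2 ship[0->1]=2 prod=2 -> inv=[6 2 2 11]
Step 4: demand=2,sold=2 ship[2->3]=2 ship[1->2]=2 ship[0->1]=2 prod=2 -> inv=[6 2 2 11]
Step 5: demand=2,sold=2 ship[2->3]=2 ship[1->2]=2 ship[0->1]=2 prod=2 -> inv=[6 2 2 11]
Step 6: demand=2,sold=2 ship[2->3]=2 ship[1->2]=2 ship[0->1]=2 prod=2 -> inv=[6 2 2 11]
Step 7: demand=2,sold=2 ship[2->3]=2 ship[1->2]=2 ship[0->1]=2 prod=2 -> inv=[6 2 2 11]
Step 8: demand=2,sold=2 ship[2->3]=2 ship[1->2]=2 ship[0->1]=2 prod=2 -> inv=[6 2 2 11]

6 2 2 11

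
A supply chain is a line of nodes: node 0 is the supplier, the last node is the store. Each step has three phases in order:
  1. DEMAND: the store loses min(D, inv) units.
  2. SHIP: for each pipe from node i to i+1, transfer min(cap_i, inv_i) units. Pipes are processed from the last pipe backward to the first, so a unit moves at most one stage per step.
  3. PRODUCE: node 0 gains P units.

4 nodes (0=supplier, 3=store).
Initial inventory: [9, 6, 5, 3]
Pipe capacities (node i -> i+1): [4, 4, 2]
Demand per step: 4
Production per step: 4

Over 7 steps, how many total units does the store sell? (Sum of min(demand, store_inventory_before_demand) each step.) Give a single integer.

Answer: 15

Derivation:
Step 1: sold=3 (running total=3) -> [9 6 7 2]
Step 2: sold=2 (running total=5) -> [9 6 9 2]
Step 3: sold=2 (running total=7) -> [9 6 11 2]
Step 4: sold=2 (running total=9) -> [9 6 13 2]
Step 5: sold=2 (running total=11) -> [9 6 15 2]
Step 6: sold=2 (running total=13) -> [9 6 17 2]
Step 7: sold=2 (running total=15) -> [9 6 19 2]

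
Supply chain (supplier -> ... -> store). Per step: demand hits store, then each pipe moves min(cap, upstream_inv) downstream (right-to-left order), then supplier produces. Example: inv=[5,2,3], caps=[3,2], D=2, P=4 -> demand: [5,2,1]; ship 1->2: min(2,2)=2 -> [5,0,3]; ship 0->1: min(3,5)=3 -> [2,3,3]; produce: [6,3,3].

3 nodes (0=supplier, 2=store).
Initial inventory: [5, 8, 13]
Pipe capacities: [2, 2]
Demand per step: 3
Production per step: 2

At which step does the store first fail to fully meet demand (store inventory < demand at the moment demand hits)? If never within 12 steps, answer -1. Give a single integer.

Step 1: demand=3,sold=3 ship[1->2]=2 ship[0->1]=2 prod=2 -> [5 8 12]
Step 2: demand=3,sold=3 ship[1->2]=2 ship[0->1]=2 prod=2 -> [5 8 11]
Step 3: demand=3,sold=3 ship[1->2]=2 ship[0->1]=2 prod=2 -> [5 8 10]
Step 4: demand=3,sold=3 ship[1->2]=2 ship[0->1]=2 prod=2 -> [5 8 9]
Step 5: demand=3,sold=3 ship[1->2]=2 ship[0->1]=2 prod=2 -> [5 8 8]
Step 6: demand=3,sold=3 ship[1->2]=2 ship[0->1]=2 prod=2 -> [5 8 7]
Step 7: demand=3,sold=3 ship[1->2]=2 ship[0->1]=2 prod=2 -> [5 8 6]
Step 8: demand=3,sold=3 ship[1->2]=2 ship[0->1]=2 prod=2 -> [5 8 5]
Step 9: demand=3,sold=3 ship[1->2]=2 ship[0->1]=2 prod=2 -> [5 8 4]
Step 10: demand=3,sold=3 ship[1->2]=2 ship[0->1]=2 prod=2 -> [5 8 3]
Step 11: demand=3,sold=3 ship[1->2]=2 ship[0->1]=2 prod=2 -> [5 8 2]
Step 12: demand=3,sold=2 ship[1->2]=2 ship[0->1]=2 prod=2 -> [5 8 2]
First stockout at step 12

12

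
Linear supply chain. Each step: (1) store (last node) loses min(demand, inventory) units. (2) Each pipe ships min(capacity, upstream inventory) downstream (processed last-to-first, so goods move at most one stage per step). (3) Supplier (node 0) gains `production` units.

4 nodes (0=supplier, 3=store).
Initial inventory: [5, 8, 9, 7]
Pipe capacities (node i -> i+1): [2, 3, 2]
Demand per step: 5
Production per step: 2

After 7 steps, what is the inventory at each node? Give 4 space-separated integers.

Step 1: demand=5,sold=5 ship[2->3]=2 ship[1->2]=3 ship[0->1]=2 prod=2 -> inv=[5 7 10 4]
Step 2: demand=5,sold=4 ship[2->3]=2 ship[1->2]=3 ship[0->1]=2 prod=2 -> inv=[5 6 11 2]
Step 3: demand=5,sold=2 ship[2->3]=2 ship[1->2]=3 ship[0->1]=2 prod=2 -> inv=[5 5 12 2]
Step 4: demand=5,sold=2 ship[2->3]=2 ship[1->2]=3 ship[0->1]=2 prod=2 -> inv=[5 4 13 2]
Step 5: demand=5,sold=2 ship[2->3]=2 ship[1->2]=3 ship[0->1]=2 prod=2 -> inv=[5 3 14 2]
Step 6: demand=5,sold=2 ship[2->3]=2 ship[1->2]=3 ship[0->1]=2 prod=2 -> inv=[5 2 15 2]
Step 7: demand=5,sold=2 ship[2->3]=2 ship[1->2]=2 ship[0->1]=2 prod=2 -> inv=[5 2 15 2]

5 2 15 2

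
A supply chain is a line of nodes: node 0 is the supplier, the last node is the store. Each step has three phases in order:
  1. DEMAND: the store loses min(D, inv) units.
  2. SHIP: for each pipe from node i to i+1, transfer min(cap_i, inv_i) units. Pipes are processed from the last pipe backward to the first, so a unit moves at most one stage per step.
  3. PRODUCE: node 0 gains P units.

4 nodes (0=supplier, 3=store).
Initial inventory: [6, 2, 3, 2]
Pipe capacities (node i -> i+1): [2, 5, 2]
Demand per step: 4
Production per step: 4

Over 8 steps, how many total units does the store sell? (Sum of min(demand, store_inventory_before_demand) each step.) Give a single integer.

Answer: 16

Derivation:
Step 1: sold=2 (running total=2) -> [8 2 3 2]
Step 2: sold=2 (running total=4) -> [10 2 3 2]
Step 3: sold=2 (running total=6) -> [12 2 3 2]
Step 4: sold=2 (running total=8) -> [14 2 3 2]
Step 5: sold=2 (running total=10) -> [16 2 3 2]
Step 6: sold=2 (running total=12) -> [18 2 3 2]
Step 7: sold=2 (running total=14) -> [20 2 3 2]
Step 8: sold=2 (running total=16) -> [22 2 3 2]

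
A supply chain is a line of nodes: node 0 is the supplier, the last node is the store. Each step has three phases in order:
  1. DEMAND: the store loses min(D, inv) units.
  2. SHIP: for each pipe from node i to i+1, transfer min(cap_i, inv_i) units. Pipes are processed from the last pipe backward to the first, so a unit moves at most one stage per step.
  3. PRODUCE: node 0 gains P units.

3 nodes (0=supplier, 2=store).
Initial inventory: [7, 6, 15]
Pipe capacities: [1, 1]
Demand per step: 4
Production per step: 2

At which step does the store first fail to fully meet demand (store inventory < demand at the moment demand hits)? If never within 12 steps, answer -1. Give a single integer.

Step 1: demand=4,sold=4 ship[1->2]=1 ship[0->1]=1 prod=2 -> [8 6 12]
Step 2: demand=4,sold=4 ship[1->2]=1 ship[0->1]=1 prod=2 -> [9 6 9]
Step 3: demand=4,sold=4 ship[1->2]=1 ship[0->1]=1 prod=2 -> [10 6 6]
Step 4: demand=4,sold=4 ship[1->2]=1 ship[0->1]=1 prod=2 -> [11 6 3]
Step 5: demand=4,sold=3 ship[1->2]=1 ship[0->1]=1 prod=2 -> [12 6 1]
Step 6: demand=4,sold=1 ship[1->2]=1 ship[0->1]=1 prod=2 -> [13 6 1]
Step 7: demand=4,sold=1 ship[1->2]=1 ship[0->1]=1 prod=2 -> [14 6 1]
Step 8: demand=4,sold=1 ship[1->2]=1 ship[0->1]=1 prod=2 -> [15 6 1]
Step 9: demand=4,sold=1 ship[1->2]=1 ship[0->1]=1 prod=2 -> [16 6 1]
Step 10: demand=4,sold=1 ship[1->2]=1 ship[0->1]=1 prod=2 -> [17 6 1]
Step 11: demand=4,sold=1 ship[1->2]=1 ship[0->1]=1 prod=2 -> [18 6 1]
Step 12: demand=4,sold=1 ship[1->2]=1 ship[0->1]=1 prod=2 -> [19 6 1]
First stockout at step 5

5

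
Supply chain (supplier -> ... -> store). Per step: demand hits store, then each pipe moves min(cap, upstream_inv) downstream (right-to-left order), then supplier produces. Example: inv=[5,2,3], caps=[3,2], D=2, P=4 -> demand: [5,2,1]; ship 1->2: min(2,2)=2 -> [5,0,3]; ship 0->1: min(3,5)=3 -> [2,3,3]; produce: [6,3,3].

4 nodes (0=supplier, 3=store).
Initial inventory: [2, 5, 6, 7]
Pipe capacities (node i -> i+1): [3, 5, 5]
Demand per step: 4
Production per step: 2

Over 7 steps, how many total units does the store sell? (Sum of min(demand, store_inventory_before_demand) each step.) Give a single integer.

Step 1: sold=4 (running total=4) -> [2 2 6 8]
Step 2: sold=4 (running total=8) -> [2 2 3 9]
Step 3: sold=4 (running total=12) -> [2 2 2 8]
Step 4: sold=4 (running total=16) -> [2 2 2 6]
Step 5: sold=4 (running total=20) -> [2 2 2 4]
Step 6: sold=4 (running total=24) -> [2 2 2 2]
Step 7: sold=2 (running total=26) -> [2 2 2 2]

Answer: 26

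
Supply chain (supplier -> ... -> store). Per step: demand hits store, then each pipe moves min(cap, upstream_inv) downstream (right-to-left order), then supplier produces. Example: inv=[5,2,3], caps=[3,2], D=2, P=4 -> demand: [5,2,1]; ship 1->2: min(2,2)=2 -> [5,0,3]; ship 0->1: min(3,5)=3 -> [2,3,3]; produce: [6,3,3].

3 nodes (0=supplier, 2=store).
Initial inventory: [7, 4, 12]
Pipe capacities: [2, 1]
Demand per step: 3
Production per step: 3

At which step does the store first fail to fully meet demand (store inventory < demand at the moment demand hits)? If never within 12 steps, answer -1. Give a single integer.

Step 1: demand=3,sold=3 ship[1->2]=1 ship[0->1]=2 prod=3 -> [8 5 10]
Step 2: demand=3,sold=3 ship[1->2]=1 ship[0->1]=2 prod=3 -> [9 6 8]
Step 3: demand=3,sold=3 ship[1->2]=1 ship[0->1]=2 prod=3 -> [10 7 6]
Step 4: demand=3,sold=3 ship[1->2]=1 ship[0->1]=2 prod=3 -> [11 8 4]
Step 5: demand=3,sold=3 ship[1->2]=1 ship[0->1]=2 prod=3 -> [12 9 2]
Step 6: demand=3,sold=2 ship[1->2]=1 ship[0->1]=2 prod=3 -> [13 10 1]
Step 7: demand=3,sold=1 ship[1->2]=1 ship[0->1]=2 prod=3 -> [14 11 1]
Step 8: demand=3,sold=1 ship[1->2]=1 ship[0->1]=2 prod=3 -> [15 12 1]
Step 9: demand=3,sold=1 ship[1->2]=1 ship[0->1]=2 prod=3 -> [16 13 1]
Step 10: demand=3,sold=1 ship[1->2]=1 ship[0->1]=2 prod=3 -> [17 14 1]
Step 11: demand=3,sold=1 ship[1->2]=1 ship[0->1]=2 prod=3 -> [18 15 1]
Step 12: demand=3,sold=1 ship[1->2]=1 ship[0->1]=2 prod=3 -> [19 16 1]
First stockout at step 6

6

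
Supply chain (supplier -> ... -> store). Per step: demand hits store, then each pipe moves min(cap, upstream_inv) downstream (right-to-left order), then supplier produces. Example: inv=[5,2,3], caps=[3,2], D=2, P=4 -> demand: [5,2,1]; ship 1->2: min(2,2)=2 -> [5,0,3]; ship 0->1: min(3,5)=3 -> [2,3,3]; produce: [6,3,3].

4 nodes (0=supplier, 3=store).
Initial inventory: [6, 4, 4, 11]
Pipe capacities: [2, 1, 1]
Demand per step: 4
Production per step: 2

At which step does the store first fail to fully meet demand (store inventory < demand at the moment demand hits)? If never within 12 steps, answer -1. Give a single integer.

Step 1: demand=4,sold=4 ship[2->3]=1 ship[1->2]=1 ship[0->1]=2 prod=2 -> [6 5 4 8]
Step 2: demand=4,sold=4 ship[2->3]=1 ship[1->2]=1 ship[0->1]=2 prod=2 -> [6 6 4 5]
Step 3: demand=4,sold=4 ship[2->3]=1 ship[1->2]=1 ship[0->1]=2 prod=2 -> [6 7 4 2]
Step 4: demand=4,sold=2 ship[2->3]=1 ship[1->2]=1 ship[0->1]=2 prod=2 -> [6 8 4 1]
Step 5: demand=4,sold=1 ship[2->3]=1 ship[1->2]=1 ship[0->1]=2 prod=2 -> [6 9 4 1]
Step 6: demand=4,sold=1 ship[2->3]=1 ship[1->2]=1 ship[0->1]=2 prod=2 -> [6 10 4 1]
Step 7: demand=4,sold=1 ship[2->3]=1 ship[1->2]=1 ship[0->1]=2 prod=2 -> [6 11 4 1]
Step 8: demand=4,sold=1 ship[2->3]=1 ship[1->2]=1 ship[0->1]=2 prod=2 -> [6 12 4 1]
Step 9: demand=4,sold=1 ship[2->3]=1 ship[1->2]=1 ship[0->1]=2 prod=2 -> [6 13 4 1]
Step 10: demand=4,sold=1 ship[2->3]=1 ship[1->2]=1 ship[0->1]=2 prod=2 -> [6 14 4 1]
Step 11: demand=4,sold=1 ship[2->3]=1 ship[1->2]=1 ship[0->1]=2 prod=2 -> [6 15 4 1]
Step 12: demand=4,sold=1 ship[2->3]=1 ship[1->2]=1 ship[0->1]=2 prod=2 -> [6 16 4 1]
First stockout at step 4

4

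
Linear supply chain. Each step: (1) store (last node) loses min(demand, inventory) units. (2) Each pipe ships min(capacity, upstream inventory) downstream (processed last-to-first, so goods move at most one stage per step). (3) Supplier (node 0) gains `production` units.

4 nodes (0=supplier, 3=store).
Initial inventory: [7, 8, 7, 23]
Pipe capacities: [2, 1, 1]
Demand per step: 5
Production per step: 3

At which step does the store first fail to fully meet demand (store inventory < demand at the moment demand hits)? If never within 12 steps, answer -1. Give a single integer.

Step 1: demand=5,sold=5 ship[2->3]=1 ship[1->2]=1 ship[0->1]=2 prod=3 -> [8 9 7 19]
Step 2: demand=5,sold=5 ship[2->3]=1 ship[1->2]=1 ship[0->1]=2 prod=3 -> [9 10 7 15]
Step 3: demand=5,sold=5 ship[2->3]=1 ship[1->2]=1 ship[0->1]=2 prod=3 -> [10 11 7 11]
Step 4: demand=5,sold=5 ship[2->3]=1 ship[1->2]=1 ship[0->1]=2 prod=3 -> [11 12 7 7]
Step 5: demand=5,sold=5 ship[2->3]=1 ship[1->2]=1 ship[0->1]=2 prod=3 -> [12 13 7 3]
Step 6: demand=5,sold=3 ship[2->3]=1 ship[1->2]=1 ship[0->1]=2 prod=3 -> [13 14 7 1]
Step 7: demand=5,sold=1 ship[2->3]=1 ship[1->2]=1 ship[0->1]=2 prod=3 -> [14 15 7 1]
Step 8: demand=5,sold=1 ship[2->3]=1 ship[1->2]=1 ship[0->1]=2 prod=3 -> [15 16 7 1]
Step 9: demand=5,sold=1 ship[2->3]=1 ship[1->2]=1 ship[0->1]=2 prod=3 -> [16 17 7 1]
Step 10: demand=5,sold=1 ship[2->3]=1 ship[1->2]=1 ship[0->1]=2 prod=3 -> [17 18 7 1]
Step 11: demand=5,sold=1 ship[2->3]=1 ship[1->2]=1 ship[0->1]=2 prod=3 -> [18 19 7 1]
Step 12: demand=5,sold=1 ship[2->3]=1 ship[1->2]=1 ship[0->1]=2 prod=3 -> [19 20 7 1]
First stockout at step 6

6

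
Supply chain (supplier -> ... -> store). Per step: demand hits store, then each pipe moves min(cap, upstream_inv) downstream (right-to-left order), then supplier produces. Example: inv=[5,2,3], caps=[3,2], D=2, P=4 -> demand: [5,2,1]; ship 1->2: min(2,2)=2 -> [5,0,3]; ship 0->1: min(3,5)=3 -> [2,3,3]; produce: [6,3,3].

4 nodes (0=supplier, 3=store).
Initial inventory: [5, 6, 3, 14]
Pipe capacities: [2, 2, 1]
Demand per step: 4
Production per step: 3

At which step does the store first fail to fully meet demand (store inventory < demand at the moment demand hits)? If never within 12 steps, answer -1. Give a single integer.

Step 1: demand=4,sold=4 ship[2->3]=1 ship[1->2]=2 ship[0->1]=2 prod=3 -> [6 6 4 11]
Step 2: demand=4,sold=4 ship[2->3]=1 ship[1->2]=2 ship[0->1]=2 prod=3 -> [7 6 5 8]
Step 3: demand=4,sold=4 ship[2->3]=1 ship[1->2]=2 ship[0->1]=2 prod=3 -> [8 6 6 5]
Step 4: demand=4,sold=4 ship[2->3]=1 ship[1->2]=2 ship[0->1]=2 prod=3 -> [9 6 7 2]
Step 5: demand=4,sold=2 ship[2->3]=1 ship[1->2]=2 ship[0->1]=2 prod=3 -> [10 6 8 1]
Step 6: demand=4,sold=1 ship[2->3]=1 ship[1->2]=2 ship[0->1]=2 prod=3 -> [11 6 9 1]
Step 7: demand=4,sold=1 ship[2->3]=1 ship[1->2]=2 ship[0->1]=2 prod=3 -> [12 6 10 1]
Step 8: demand=4,sold=1 ship[2->3]=1 ship[1->2]=2 ship[0->1]=2 prod=3 -> [13 6 11 1]
Step 9: demand=4,sold=1 ship[2->3]=1 ship[1->2]=2 ship[0->1]=2 prod=3 -> [14 6 12 1]
Step 10: demand=4,sold=1 ship[2->3]=1 ship[1->2]=2 ship[0->1]=2 prod=3 -> [15 6 13 1]
Step 11: demand=4,sold=1 ship[2->3]=1 ship[1->2]=2 ship[0->1]=2 prod=3 -> [16 6 14 1]
Step 12: demand=4,sold=1 ship[2->3]=1 ship[1->2]=2 ship[0->1]=2 prod=3 -> [17 6 15 1]
First stockout at step 5

5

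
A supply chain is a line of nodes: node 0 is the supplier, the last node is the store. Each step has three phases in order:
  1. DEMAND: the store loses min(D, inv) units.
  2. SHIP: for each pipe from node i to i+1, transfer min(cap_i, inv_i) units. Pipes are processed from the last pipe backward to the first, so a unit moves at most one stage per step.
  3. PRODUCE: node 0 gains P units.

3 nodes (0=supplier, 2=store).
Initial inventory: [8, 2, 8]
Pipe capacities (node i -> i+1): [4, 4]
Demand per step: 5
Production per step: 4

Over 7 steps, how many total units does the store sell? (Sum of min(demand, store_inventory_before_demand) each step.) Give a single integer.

Step 1: sold=5 (running total=5) -> [8 4 5]
Step 2: sold=5 (running total=10) -> [8 4 4]
Step 3: sold=4 (running total=14) -> [8 4 4]
Step 4: sold=4 (running total=18) -> [8 4 4]
Step 5: sold=4 (running total=22) -> [8 4 4]
Step 6: sold=4 (running total=26) -> [8 4 4]
Step 7: sold=4 (running total=30) -> [8 4 4]

Answer: 30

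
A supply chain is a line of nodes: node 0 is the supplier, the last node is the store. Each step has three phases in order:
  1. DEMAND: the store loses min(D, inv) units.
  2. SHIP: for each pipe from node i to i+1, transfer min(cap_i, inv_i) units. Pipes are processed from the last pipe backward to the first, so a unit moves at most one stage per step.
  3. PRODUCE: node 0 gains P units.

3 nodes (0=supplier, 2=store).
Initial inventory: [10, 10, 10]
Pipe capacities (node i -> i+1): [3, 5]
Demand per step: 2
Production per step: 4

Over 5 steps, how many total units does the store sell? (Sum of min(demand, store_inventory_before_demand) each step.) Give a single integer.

Step 1: sold=2 (running total=2) -> [11 8 13]
Step 2: sold=2 (running total=4) -> [12 6 16]
Step 3: sold=2 (running total=6) -> [13 4 19]
Step 4: sold=2 (running total=8) -> [14 3 21]
Step 5: sold=2 (running total=10) -> [15 3 22]

Answer: 10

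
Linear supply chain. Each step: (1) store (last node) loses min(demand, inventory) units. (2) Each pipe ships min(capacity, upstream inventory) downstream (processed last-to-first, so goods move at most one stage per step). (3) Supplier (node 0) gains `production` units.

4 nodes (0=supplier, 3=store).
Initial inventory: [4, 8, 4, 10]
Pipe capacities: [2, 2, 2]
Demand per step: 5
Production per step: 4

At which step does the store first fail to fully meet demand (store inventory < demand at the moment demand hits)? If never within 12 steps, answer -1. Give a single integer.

Step 1: demand=5,sold=5 ship[2->3]=2 ship[1->2]=2 ship[0->1]=2 prod=4 -> [6 8 4 7]
Step 2: demand=5,sold=5 ship[2->3]=2 ship[1->2]=2 ship[0->1]=2 prod=4 -> [8 8 4 4]
Step 3: demand=5,sold=4 ship[2->3]=2 ship[1->2]=2 ship[0->1]=2 prod=4 -> [10 8 4 2]
Step 4: demand=5,sold=2 ship[2->3]=2 ship[1->2]=2 ship[0->1]=2 prod=4 -> [12 8 4 2]
Step 5: demand=5,sold=2 ship[2->3]=2 ship[1->2]=2 ship[0->1]=2 prod=4 -> [14 8 4 2]
Step 6: demand=5,sold=2 ship[2->3]=2 ship[1->2]=2 ship[0->1]=2 prod=4 -> [16 8 4 2]
Step 7: demand=5,sold=2 ship[2->3]=2 ship[1->2]=2 ship[0->1]=2 prod=4 -> [18 8 4 2]
Step 8: demand=5,sold=2 ship[2->3]=2 ship[1->2]=2 ship[0->1]=2 prod=4 -> [20 8 4 2]
Step 9: demand=5,sold=2 ship[2->3]=2 ship[1->2]=2 ship[0->1]=2 prod=4 -> [22 8 4 2]
Step 10: demand=5,sold=2 ship[2->3]=2 ship[1->2]=2 ship[0->1]=2 prod=4 -> [24 8 4 2]
Step 11: demand=5,sold=2 ship[2->3]=2 ship[1->2]=2 ship[0->1]=2 prod=4 -> [26 8 4 2]
Step 12: demand=5,sold=2 ship[2->3]=2 ship[1->2]=2 ship[0->1]=2 prod=4 -> [28 8 4 2]
First stockout at step 3

3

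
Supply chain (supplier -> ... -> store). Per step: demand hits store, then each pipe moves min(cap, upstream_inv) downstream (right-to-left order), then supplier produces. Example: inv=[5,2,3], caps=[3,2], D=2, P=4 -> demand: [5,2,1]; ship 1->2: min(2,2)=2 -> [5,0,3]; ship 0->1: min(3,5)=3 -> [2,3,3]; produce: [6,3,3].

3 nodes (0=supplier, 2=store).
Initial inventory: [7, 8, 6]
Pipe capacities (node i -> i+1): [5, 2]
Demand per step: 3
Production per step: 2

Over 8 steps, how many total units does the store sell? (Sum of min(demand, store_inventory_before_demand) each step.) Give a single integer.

Answer: 20

Derivation:
Step 1: sold=3 (running total=3) -> [4 11 5]
Step 2: sold=3 (running total=6) -> [2 13 4]
Step 3: sold=3 (running total=9) -> [2 13 3]
Step 4: sold=3 (running total=12) -> [2 13 2]
Step 5: sold=2 (running total=14) -> [2 13 2]
Step 6: sold=2 (running total=16) -> [2 13 2]
Step 7: sold=2 (running total=18) -> [2 13 2]
Step 8: sold=2 (running total=20) -> [2 13 2]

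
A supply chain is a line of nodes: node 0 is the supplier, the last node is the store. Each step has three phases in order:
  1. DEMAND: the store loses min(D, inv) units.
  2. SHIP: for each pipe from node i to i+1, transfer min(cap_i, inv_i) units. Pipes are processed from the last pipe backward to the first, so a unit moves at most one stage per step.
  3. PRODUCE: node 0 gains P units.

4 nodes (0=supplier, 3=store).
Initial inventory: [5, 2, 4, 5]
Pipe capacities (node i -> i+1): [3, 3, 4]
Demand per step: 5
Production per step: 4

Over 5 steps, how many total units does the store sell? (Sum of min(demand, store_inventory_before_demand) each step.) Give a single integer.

Step 1: sold=5 (running total=5) -> [6 3 2 4]
Step 2: sold=4 (running total=9) -> [7 3 3 2]
Step 3: sold=2 (running total=11) -> [8 3 3 3]
Step 4: sold=3 (running total=14) -> [9 3 3 3]
Step 5: sold=3 (running total=17) -> [10 3 3 3]

Answer: 17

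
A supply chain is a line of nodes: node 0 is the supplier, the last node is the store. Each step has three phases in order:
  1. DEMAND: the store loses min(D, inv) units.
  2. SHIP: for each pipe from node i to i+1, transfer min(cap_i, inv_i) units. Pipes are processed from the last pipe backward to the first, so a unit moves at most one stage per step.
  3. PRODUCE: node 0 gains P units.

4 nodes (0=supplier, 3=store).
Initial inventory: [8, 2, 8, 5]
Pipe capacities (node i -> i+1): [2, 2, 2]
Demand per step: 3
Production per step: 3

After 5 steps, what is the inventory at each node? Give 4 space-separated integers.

Step 1: demand=3,sold=3 ship[2->3]=2 ship[1->2]=2 ship[0->1]=2 prod=3 -> inv=[9 2 8 4]
Step 2: demand=3,sold=3 ship[2->3]=2 ship[1->2]=2 ship[0->1]=2 prod=3 -> inv=[10 2 8 3]
Step 3: demand=3,sold=3 ship[2->3]=2 ship[1->2]=2 ship[0->1]=2 prod=3 -> inv=[11 2 8 2]
Step 4: demand=3,sold=2 ship[2->3]=2 ship[1->2]=2 ship[0->1]=2 prod=3 -> inv=[12 2 8 2]
Step 5: demand=3,sold=2 ship[2->3]=2 ship[1->2]=2 ship[0->1]=2 prod=3 -> inv=[13 2 8 2]

13 2 8 2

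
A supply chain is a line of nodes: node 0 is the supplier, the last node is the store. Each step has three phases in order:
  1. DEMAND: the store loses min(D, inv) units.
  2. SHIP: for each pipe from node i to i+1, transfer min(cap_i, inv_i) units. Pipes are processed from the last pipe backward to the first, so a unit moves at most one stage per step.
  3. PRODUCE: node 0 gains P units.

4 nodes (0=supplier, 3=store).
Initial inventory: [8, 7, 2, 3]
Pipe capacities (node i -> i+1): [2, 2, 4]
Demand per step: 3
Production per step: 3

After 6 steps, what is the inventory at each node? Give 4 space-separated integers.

Step 1: demand=3,sold=3 ship[2->3]=2 ship[1->2]=2 ship[0->1]=2 prod=3 -> inv=[9 7 2 2]
Step 2: demand=3,sold=2 ship[2->3]=2 ship[1->2]=2 ship[0->1]=2 prod=3 -> inv=[10 7 2 2]
Step 3: demand=3,sold=2 ship[2->3]=2 ship[1->2]=2 ship[0->1]=2 prod=3 -> inv=[11 7 2 2]
Step 4: demand=3,sold=2 ship[2->3]=2 ship[1->2]=2 ship[0->1]=2 prod=3 -> inv=[12 7 2 2]
Step 5: demand=3,sold=2 ship[2->3]=2 ship[1->2]=2 ship[0->1]=2 prod=3 -> inv=[13 7 2 2]
Step 6: demand=3,sold=2 ship[2->3]=2 ship[1->2]=2 ship[0->1]=2 prod=3 -> inv=[14 7 2 2]

14 7 2 2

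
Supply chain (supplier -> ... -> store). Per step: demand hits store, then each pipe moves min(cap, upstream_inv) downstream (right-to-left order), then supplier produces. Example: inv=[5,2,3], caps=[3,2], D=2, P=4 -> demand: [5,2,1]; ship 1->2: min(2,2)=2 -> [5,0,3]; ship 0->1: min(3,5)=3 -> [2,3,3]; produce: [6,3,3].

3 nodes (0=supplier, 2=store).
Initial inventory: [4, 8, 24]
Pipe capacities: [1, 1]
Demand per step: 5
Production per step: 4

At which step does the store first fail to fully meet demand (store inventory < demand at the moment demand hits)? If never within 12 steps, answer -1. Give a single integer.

Step 1: demand=5,sold=5 ship[1->2]=1 ship[0->1]=1 prod=4 -> [7 8 20]
Step 2: demand=5,sold=5 ship[1->2]=1 ship[0->1]=1 prod=4 -> [10 8 16]
Step 3: demand=5,sold=5 ship[1->2]=1 ship[0->1]=1 prod=4 -> [13 8 12]
Step 4: demand=5,sold=5 ship[1->2]=1 ship[0->1]=1 prod=4 -> [16 8 8]
Step 5: demand=5,sold=5 ship[1->2]=1 ship[0->1]=1 prod=4 -> [19 8 4]
Step 6: demand=5,sold=4 ship[1->2]=1 ship[0->1]=1 prod=4 -> [22 8 1]
Step 7: demand=5,sold=1 ship[1->2]=1 ship[0->1]=1 prod=4 -> [25 8 1]
Step 8: demand=5,sold=1 ship[1->2]=1 ship[0->1]=1 prod=4 -> [28 8 1]
Step 9: demand=5,sold=1 ship[1->2]=1 ship[0->1]=1 prod=4 -> [31 8 1]
Step 10: demand=5,sold=1 ship[1->2]=1 ship[0->1]=1 prod=4 -> [34 8 1]
Step 11: demand=5,sold=1 ship[1->2]=1 ship[0->1]=1 prod=4 -> [37 8 1]
Step 12: demand=5,sold=1 ship[1->2]=1 ship[0->1]=1 prod=4 -> [40 8 1]
First stockout at step 6

6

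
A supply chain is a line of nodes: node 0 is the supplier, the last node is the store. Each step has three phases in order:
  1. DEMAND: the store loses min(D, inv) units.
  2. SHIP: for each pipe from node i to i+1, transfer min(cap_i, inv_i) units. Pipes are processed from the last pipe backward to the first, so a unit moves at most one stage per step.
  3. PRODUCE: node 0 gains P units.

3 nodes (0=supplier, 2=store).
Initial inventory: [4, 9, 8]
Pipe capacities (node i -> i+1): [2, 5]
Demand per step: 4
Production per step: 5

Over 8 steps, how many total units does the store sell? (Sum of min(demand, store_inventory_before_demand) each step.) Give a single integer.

Step 1: sold=4 (running total=4) -> [7 6 9]
Step 2: sold=4 (running total=8) -> [10 3 10]
Step 3: sold=4 (running total=12) -> [13 2 9]
Step 4: sold=4 (running total=16) -> [16 2 7]
Step 5: sold=4 (running total=20) -> [19 2 5]
Step 6: sold=4 (running total=24) -> [22 2 3]
Step 7: sold=3 (running total=27) -> [25 2 2]
Step 8: sold=2 (running total=29) -> [28 2 2]

Answer: 29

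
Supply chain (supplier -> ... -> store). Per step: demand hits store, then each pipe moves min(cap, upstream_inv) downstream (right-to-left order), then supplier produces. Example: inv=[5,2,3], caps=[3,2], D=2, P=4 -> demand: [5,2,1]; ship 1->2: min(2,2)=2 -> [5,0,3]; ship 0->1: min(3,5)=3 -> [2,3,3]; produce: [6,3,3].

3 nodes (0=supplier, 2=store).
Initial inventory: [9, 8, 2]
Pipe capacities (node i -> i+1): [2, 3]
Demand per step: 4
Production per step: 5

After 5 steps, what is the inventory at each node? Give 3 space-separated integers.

Step 1: demand=4,sold=2 ship[1->2]=3 ship[0->1]=2 prod=5 -> inv=[12 7 3]
Step 2: demand=4,sold=3 ship[1->2]=3 ship[0->1]=2 prod=5 -> inv=[15 6 3]
Step 3: demand=4,sold=3 ship[1->2]=3 ship[0->1]=2 prod=5 -> inv=[18 5 3]
Step 4: demand=4,sold=3 ship[1->2]=3 ship[0->1]=2 prod=5 -> inv=[21 4 3]
Step 5: demand=4,sold=3 ship[1->2]=3 ship[0->1]=2 prod=5 -> inv=[24 3 3]

24 3 3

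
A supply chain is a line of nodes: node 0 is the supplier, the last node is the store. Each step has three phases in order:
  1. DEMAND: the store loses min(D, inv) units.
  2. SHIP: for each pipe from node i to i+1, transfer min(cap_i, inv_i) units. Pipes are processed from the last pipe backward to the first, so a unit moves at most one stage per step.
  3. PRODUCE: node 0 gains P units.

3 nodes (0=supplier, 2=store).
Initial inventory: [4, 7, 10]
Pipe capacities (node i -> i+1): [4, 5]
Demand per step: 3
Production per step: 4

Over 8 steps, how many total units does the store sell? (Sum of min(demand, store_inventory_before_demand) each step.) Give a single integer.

Answer: 24

Derivation:
Step 1: sold=3 (running total=3) -> [4 6 12]
Step 2: sold=3 (running total=6) -> [4 5 14]
Step 3: sold=3 (running total=9) -> [4 4 16]
Step 4: sold=3 (running total=12) -> [4 4 17]
Step 5: sold=3 (running total=15) -> [4 4 18]
Step 6: sold=3 (running total=18) -> [4 4 19]
Step 7: sold=3 (running total=21) -> [4 4 20]
Step 8: sold=3 (running total=24) -> [4 4 21]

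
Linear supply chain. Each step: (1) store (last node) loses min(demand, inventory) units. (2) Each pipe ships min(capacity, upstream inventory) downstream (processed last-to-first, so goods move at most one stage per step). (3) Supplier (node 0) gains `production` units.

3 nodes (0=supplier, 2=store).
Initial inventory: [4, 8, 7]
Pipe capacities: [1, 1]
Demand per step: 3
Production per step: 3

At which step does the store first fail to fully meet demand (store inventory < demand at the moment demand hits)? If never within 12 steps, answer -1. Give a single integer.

Step 1: demand=3,sold=3 ship[1->2]=1 ship[0->1]=1 prod=3 -> [6 8 5]
Step 2: demand=3,sold=3 ship[1->2]=1 ship[0->1]=1 prod=3 -> [8 8 3]
Step 3: demand=3,sold=3 ship[1->2]=1 ship[0->1]=1 prod=3 -> [10 8 1]
Step 4: demand=3,sold=1 ship[1->2]=1 ship[0->1]=1 prod=3 -> [12 8 1]
Step 5: demand=3,sold=1 ship[1->2]=1 ship[0->1]=1 prod=3 -> [14 8 1]
Step 6: demand=3,sold=1 ship[1->2]=1 ship[0->1]=1 prod=3 -> [16 8 1]
Step 7: demand=3,sold=1 ship[1->2]=1 ship[0->1]=1 prod=3 -> [18 8 1]
Step 8: demand=3,sold=1 ship[1->2]=1 ship[0->1]=1 prod=3 -> [20 8 1]
Step 9: demand=3,sold=1 ship[1->2]=1 ship[0->1]=1 prod=3 -> [22 8 1]
Step 10: demand=3,sold=1 ship[1->2]=1 ship[0->1]=1 prod=3 -> [24 8 1]
Step 11: demand=3,sold=1 ship[1->2]=1 ship[0->1]=1 prod=3 -> [26 8 1]
Step 12: demand=3,sold=1 ship[1->2]=1 ship[0->1]=1 prod=3 -> [28 8 1]
First stockout at step 4

4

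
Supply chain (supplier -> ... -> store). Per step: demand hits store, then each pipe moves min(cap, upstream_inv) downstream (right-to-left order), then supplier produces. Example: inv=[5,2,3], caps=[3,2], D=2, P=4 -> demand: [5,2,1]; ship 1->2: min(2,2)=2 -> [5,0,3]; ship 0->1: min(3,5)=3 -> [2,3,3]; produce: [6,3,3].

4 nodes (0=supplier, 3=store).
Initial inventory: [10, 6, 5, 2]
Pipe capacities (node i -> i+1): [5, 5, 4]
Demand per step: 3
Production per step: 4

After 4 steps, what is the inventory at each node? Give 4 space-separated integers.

Step 1: demand=3,sold=2 ship[2->3]=4 ship[1->2]=5 ship[0->1]=5 prod=4 -> inv=[9 6 6 4]
Step 2: demand=3,sold=3 ship[2->3]=4 ship[1->2]=5 ship[0->1]=5 prod=4 -> inv=[8 6 7 5]
Step 3: demand=3,sold=3 ship[2->3]=4 ship[1->2]=5 ship[0->1]=5 prod=4 -> inv=[7 6 8 6]
Step 4: demand=3,sold=3 ship[2->3]=4 ship[1->2]=5 ship[0->1]=5 prod=4 -> inv=[6 6 9 7]

6 6 9 7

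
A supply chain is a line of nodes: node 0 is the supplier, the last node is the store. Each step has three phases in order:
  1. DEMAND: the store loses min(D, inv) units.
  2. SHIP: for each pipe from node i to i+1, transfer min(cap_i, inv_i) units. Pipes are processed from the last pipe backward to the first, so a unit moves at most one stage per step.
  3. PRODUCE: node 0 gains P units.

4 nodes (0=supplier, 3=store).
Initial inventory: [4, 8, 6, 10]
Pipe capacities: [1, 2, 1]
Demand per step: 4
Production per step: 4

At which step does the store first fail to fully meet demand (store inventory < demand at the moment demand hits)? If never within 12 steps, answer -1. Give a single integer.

Step 1: demand=4,sold=4 ship[2->3]=1 ship[1->2]=2 ship[0->1]=1 prod=4 -> [7 7 7 7]
Step 2: demand=4,sold=4 ship[2->3]=1 ship[1->2]=2 ship[0->1]=1 prod=4 -> [10 6 8 4]
Step 3: demand=4,sold=4 ship[2->3]=1 ship[1->2]=2 ship[0->1]=1 prod=4 -> [13 5 9 1]
Step 4: demand=4,sold=1 ship[2->3]=1 ship[1->2]=2 ship[0->1]=1 prod=4 -> [16 4 10 1]
Step 5: demand=4,sold=1 ship[2->3]=1 ship[1->2]=2 ship[0->1]=1 prod=4 -> [19 3 11 1]
Step 6: demand=4,sold=1 ship[2->3]=1 ship[1->2]=2 ship[0->1]=1 prod=4 -> [22 2 12 1]
Step 7: demand=4,sold=1 ship[2->3]=1 ship[1->2]=2 ship[0->1]=1 prod=4 -> [25 1 13 1]
Step 8: demand=4,sold=1 ship[2->3]=1 ship[1->2]=1 ship[0->1]=1 prod=4 -> [28 1 13 1]
Step 9: demand=4,sold=1 ship[2->3]=1 ship[1->2]=1 ship[0->1]=1 prod=4 -> [31 1 13 1]
Step 10: demand=4,sold=1 ship[2->3]=1 ship[1->2]=1 ship[0->1]=1 prod=4 -> [34 1 13 1]
Step 11: demand=4,sold=1 ship[2->3]=1 ship[1->2]=1 ship[0->1]=1 prod=4 -> [37 1 13 1]
Step 12: demand=4,sold=1 ship[2->3]=1 ship[1->2]=1 ship[0->1]=1 prod=4 -> [40 1 13 1]
First stockout at step 4

4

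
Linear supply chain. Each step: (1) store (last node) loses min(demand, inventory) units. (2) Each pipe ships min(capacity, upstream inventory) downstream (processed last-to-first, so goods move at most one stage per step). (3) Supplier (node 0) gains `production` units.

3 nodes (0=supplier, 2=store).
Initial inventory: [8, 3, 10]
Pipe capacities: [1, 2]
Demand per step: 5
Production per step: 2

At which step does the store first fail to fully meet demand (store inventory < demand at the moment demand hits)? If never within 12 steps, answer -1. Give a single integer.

Step 1: demand=5,sold=5 ship[1->2]=2 ship[0->1]=1 prod=2 -> [9 2 7]
Step 2: demand=5,sold=5 ship[1->2]=2 ship[0->1]=1 prod=2 -> [10 1 4]
Step 3: demand=5,sold=4 ship[1->2]=1 ship[0->1]=1 prod=2 -> [11 1 1]
Step 4: demand=5,sold=1 ship[1->2]=1 ship[0->1]=1 prod=2 -> [12 1 1]
Step 5: demand=5,sold=1 ship[1->2]=1 ship[0->1]=1 prod=2 -> [13 1 1]
Step 6: demand=5,sold=1 ship[1->2]=1 ship[0->1]=1 prod=2 -> [14 1 1]
Step 7: demand=5,sold=1 ship[1->2]=1 ship[0->1]=1 prod=2 -> [15 1 1]
Step 8: demand=5,sold=1 ship[1->2]=1 ship[0->1]=1 prod=2 -> [16 1 1]
Step 9: demand=5,sold=1 ship[1->2]=1 ship[0->1]=1 prod=2 -> [17 1 1]
Step 10: demand=5,sold=1 ship[1->2]=1 ship[0->1]=1 prod=2 -> [18 1 1]
Step 11: demand=5,sold=1 ship[1->2]=1 ship[0->1]=1 prod=2 -> [19 1 1]
Step 12: demand=5,sold=1 ship[1->2]=1 ship[0->1]=1 prod=2 -> [20 1 1]
First stockout at step 3

3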